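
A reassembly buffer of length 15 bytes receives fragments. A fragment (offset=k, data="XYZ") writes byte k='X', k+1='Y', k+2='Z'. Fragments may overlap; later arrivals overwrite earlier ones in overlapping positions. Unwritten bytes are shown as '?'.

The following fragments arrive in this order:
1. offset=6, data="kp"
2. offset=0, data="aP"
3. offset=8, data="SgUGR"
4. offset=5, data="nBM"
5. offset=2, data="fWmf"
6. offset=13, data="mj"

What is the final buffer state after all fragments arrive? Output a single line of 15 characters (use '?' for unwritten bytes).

Fragment 1: offset=6 data="kp" -> buffer=??????kp???????
Fragment 2: offset=0 data="aP" -> buffer=aP????kp???????
Fragment 3: offset=8 data="SgUGR" -> buffer=aP????kpSgUGR??
Fragment 4: offset=5 data="nBM" -> buffer=aP???nBMSgUGR??
Fragment 5: offset=2 data="fWmf" -> buffer=aPfWmfBMSgUGR??
Fragment 6: offset=13 data="mj" -> buffer=aPfWmfBMSgUGRmj

Answer: aPfWmfBMSgUGRmj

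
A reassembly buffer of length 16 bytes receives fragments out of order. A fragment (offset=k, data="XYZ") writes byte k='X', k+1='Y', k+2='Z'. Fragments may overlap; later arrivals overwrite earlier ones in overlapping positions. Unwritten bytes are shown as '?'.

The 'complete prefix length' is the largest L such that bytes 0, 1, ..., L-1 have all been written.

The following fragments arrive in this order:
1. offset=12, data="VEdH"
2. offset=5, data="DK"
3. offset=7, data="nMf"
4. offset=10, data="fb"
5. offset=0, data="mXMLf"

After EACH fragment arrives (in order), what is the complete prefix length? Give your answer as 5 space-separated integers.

Fragment 1: offset=12 data="VEdH" -> buffer=????????????VEdH -> prefix_len=0
Fragment 2: offset=5 data="DK" -> buffer=?????DK?????VEdH -> prefix_len=0
Fragment 3: offset=7 data="nMf" -> buffer=?????DKnMf??VEdH -> prefix_len=0
Fragment 4: offset=10 data="fb" -> buffer=?????DKnMffbVEdH -> prefix_len=0
Fragment 5: offset=0 data="mXMLf" -> buffer=mXMLfDKnMffbVEdH -> prefix_len=16

Answer: 0 0 0 0 16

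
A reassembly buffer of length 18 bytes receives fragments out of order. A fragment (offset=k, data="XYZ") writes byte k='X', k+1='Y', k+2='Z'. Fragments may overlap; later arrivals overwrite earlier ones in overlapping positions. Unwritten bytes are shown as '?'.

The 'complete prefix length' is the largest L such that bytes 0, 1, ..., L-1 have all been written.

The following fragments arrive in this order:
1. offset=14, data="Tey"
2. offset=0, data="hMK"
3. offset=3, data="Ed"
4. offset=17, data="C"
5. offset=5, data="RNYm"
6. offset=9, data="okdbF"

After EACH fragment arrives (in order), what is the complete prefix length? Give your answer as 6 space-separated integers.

Fragment 1: offset=14 data="Tey" -> buffer=??????????????Tey? -> prefix_len=0
Fragment 2: offset=0 data="hMK" -> buffer=hMK???????????Tey? -> prefix_len=3
Fragment 3: offset=3 data="Ed" -> buffer=hMKEd?????????Tey? -> prefix_len=5
Fragment 4: offset=17 data="C" -> buffer=hMKEd?????????TeyC -> prefix_len=5
Fragment 5: offset=5 data="RNYm" -> buffer=hMKEdRNYm?????TeyC -> prefix_len=9
Fragment 6: offset=9 data="okdbF" -> buffer=hMKEdRNYmokdbFTeyC -> prefix_len=18

Answer: 0 3 5 5 9 18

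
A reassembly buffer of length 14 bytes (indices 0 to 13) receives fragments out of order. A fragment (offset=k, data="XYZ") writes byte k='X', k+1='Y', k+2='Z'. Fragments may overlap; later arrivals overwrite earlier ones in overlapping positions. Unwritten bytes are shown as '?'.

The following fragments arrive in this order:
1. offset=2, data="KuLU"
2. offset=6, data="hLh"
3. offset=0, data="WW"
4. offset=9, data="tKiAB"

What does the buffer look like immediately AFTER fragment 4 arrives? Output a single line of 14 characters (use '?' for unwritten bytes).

Fragment 1: offset=2 data="KuLU" -> buffer=??KuLU????????
Fragment 2: offset=6 data="hLh" -> buffer=??KuLUhLh?????
Fragment 3: offset=0 data="WW" -> buffer=WWKuLUhLh?????
Fragment 4: offset=9 data="tKiAB" -> buffer=WWKuLUhLhtKiAB

Answer: WWKuLUhLhtKiAB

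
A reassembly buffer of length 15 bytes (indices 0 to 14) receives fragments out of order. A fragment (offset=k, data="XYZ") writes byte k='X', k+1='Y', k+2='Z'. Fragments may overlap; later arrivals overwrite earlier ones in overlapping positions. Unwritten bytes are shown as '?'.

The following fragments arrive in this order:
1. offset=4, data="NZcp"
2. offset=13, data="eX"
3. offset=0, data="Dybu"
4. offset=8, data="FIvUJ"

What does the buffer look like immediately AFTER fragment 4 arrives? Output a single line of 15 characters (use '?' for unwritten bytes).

Answer: DybuNZcpFIvUJeX

Derivation:
Fragment 1: offset=4 data="NZcp" -> buffer=????NZcp???????
Fragment 2: offset=13 data="eX" -> buffer=????NZcp?????eX
Fragment 3: offset=0 data="Dybu" -> buffer=DybuNZcp?????eX
Fragment 4: offset=8 data="FIvUJ" -> buffer=DybuNZcpFIvUJeX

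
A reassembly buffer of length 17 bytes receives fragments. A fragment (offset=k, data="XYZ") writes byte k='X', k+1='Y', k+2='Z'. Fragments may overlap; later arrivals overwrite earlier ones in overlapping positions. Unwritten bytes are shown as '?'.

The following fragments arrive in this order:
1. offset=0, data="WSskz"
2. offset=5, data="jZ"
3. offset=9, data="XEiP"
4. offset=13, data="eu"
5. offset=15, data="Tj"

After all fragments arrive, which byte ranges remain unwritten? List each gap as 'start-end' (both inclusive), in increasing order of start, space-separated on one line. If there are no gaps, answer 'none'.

Answer: 7-8

Derivation:
Fragment 1: offset=0 len=5
Fragment 2: offset=5 len=2
Fragment 3: offset=9 len=4
Fragment 4: offset=13 len=2
Fragment 5: offset=15 len=2
Gaps: 7-8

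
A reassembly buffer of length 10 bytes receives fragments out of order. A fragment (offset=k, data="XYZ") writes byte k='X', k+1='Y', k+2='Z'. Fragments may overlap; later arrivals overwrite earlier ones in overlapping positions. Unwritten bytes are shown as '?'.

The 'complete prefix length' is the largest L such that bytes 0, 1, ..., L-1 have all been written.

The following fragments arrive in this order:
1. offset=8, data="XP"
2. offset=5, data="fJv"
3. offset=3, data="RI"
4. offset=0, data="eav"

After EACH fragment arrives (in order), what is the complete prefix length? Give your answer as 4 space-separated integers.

Answer: 0 0 0 10

Derivation:
Fragment 1: offset=8 data="XP" -> buffer=????????XP -> prefix_len=0
Fragment 2: offset=5 data="fJv" -> buffer=?????fJvXP -> prefix_len=0
Fragment 3: offset=3 data="RI" -> buffer=???RIfJvXP -> prefix_len=0
Fragment 4: offset=0 data="eav" -> buffer=eavRIfJvXP -> prefix_len=10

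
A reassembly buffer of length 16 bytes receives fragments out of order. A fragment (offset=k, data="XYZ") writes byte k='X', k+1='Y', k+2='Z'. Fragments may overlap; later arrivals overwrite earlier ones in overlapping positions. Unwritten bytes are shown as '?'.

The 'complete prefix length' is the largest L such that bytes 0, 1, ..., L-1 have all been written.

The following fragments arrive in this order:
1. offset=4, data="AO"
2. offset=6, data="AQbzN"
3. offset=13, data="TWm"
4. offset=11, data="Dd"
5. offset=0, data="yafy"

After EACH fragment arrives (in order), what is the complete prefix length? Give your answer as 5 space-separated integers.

Fragment 1: offset=4 data="AO" -> buffer=????AO?????????? -> prefix_len=0
Fragment 2: offset=6 data="AQbzN" -> buffer=????AOAQbzN????? -> prefix_len=0
Fragment 3: offset=13 data="TWm" -> buffer=????AOAQbzN??TWm -> prefix_len=0
Fragment 4: offset=11 data="Dd" -> buffer=????AOAQbzNDdTWm -> prefix_len=0
Fragment 5: offset=0 data="yafy" -> buffer=yafyAOAQbzNDdTWm -> prefix_len=16

Answer: 0 0 0 0 16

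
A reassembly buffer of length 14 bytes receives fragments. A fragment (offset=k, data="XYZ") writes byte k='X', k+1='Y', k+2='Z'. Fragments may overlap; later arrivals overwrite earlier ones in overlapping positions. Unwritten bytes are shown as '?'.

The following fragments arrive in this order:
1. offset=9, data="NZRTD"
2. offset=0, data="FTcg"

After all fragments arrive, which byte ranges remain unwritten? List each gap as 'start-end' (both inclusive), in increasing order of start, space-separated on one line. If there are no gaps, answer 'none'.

Answer: 4-8

Derivation:
Fragment 1: offset=9 len=5
Fragment 2: offset=0 len=4
Gaps: 4-8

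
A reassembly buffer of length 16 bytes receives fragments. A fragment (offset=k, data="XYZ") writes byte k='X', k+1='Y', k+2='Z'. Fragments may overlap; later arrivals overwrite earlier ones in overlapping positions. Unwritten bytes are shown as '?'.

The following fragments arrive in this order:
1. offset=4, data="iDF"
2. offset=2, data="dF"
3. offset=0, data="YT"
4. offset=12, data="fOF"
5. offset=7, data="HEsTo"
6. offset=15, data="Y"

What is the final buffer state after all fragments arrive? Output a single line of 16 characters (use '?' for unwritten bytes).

Answer: YTdFiDFHEsTofOFY

Derivation:
Fragment 1: offset=4 data="iDF" -> buffer=????iDF?????????
Fragment 2: offset=2 data="dF" -> buffer=??dFiDF?????????
Fragment 3: offset=0 data="YT" -> buffer=YTdFiDF?????????
Fragment 4: offset=12 data="fOF" -> buffer=YTdFiDF?????fOF?
Fragment 5: offset=7 data="HEsTo" -> buffer=YTdFiDFHEsTofOF?
Fragment 6: offset=15 data="Y" -> buffer=YTdFiDFHEsTofOFY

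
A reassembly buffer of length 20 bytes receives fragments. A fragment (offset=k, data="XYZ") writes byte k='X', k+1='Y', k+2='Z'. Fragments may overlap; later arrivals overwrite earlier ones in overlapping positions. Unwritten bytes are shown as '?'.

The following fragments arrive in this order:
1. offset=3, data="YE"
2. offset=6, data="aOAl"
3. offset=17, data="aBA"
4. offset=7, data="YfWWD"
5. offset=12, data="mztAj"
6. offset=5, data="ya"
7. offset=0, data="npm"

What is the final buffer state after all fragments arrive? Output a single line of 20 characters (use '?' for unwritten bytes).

Answer: npmYEyaYfWWDmztAjaBA

Derivation:
Fragment 1: offset=3 data="YE" -> buffer=???YE???????????????
Fragment 2: offset=6 data="aOAl" -> buffer=???YE?aOAl??????????
Fragment 3: offset=17 data="aBA" -> buffer=???YE?aOAl???????aBA
Fragment 4: offset=7 data="YfWWD" -> buffer=???YE?aYfWWD?????aBA
Fragment 5: offset=12 data="mztAj" -> buffer=???YE?aYfWWDmztAjaBA
Fragment 6: offset=5 data="ya" -> buffer=???YEyaYfWWDmztAjaBA
Fragment 7: offset=0 data="npm" -> buffer=npmYEyaYfWWDmztAjaBA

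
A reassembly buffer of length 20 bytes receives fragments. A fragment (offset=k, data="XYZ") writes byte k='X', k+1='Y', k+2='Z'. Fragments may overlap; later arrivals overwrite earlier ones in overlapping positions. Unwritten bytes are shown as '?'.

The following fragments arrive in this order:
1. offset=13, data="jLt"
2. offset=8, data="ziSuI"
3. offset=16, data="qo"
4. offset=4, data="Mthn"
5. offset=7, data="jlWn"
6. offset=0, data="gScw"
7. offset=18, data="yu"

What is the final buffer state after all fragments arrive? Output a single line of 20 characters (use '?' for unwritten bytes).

Answer: gScwMthjlWnuIjLtqoyu

Derivation:
Fragment 1: offset=13 data="jLt" -> buffer=?????????????jLt????
Fragment 2: offset=8 data="ziSuI" -> buffer=????????ziSuIjLt????
Fragment 3: offset=16 data="qo" -> buffer=????????ziSuIjLtqo??
Fragment 4: offset=4 data="Mthn" -> buffer=????MthnziSuIjLtqo??
Fragment 5: offset=7 data="jlWn" -> buffer=????MthjlWnuIjLtqo??
Fragment 6: offset=0 data="gScw" -> buffer=gScwMthjlWnuIjLtqo??
Fragment 7: offset=18 data="yu" -> buffer=gScwMthjlWnuIjLtqoyu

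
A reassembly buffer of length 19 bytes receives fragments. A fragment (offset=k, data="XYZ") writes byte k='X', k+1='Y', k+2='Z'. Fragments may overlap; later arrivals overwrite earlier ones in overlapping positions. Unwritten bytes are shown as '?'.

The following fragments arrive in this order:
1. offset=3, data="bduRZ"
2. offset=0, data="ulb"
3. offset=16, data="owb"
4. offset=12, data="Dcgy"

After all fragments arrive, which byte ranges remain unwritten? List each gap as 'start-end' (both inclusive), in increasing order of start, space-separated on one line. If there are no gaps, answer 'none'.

Answer: 8-11

Derivation:
Fragment 1: offset=3 len=5
Fragment 2: offset=0 len=3
Fragment 3: offset=16 len=3
Fragment 4: offset=12 len=4
Gaps: 8-11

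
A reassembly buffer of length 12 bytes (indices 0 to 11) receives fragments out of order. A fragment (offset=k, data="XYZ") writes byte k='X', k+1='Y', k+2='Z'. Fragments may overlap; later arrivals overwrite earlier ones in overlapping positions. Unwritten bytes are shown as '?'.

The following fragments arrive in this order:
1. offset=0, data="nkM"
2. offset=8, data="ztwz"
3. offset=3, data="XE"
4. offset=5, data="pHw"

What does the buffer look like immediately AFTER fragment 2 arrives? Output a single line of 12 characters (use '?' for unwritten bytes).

Answer: nkM?????ztwz

Derivation:
Fragment 1: offset=0 data="nkM" -> buffer=nkM?????????
Fragment 2: offset=8 data="ztwz" -> buffer=nkM?????ztwz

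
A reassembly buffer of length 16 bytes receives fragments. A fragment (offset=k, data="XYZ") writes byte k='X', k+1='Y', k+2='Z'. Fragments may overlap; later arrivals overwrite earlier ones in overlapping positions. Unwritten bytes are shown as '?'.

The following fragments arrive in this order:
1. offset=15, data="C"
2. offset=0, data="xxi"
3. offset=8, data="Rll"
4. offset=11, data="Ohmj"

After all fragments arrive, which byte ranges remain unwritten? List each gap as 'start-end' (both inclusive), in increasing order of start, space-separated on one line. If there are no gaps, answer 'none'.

Fragment 1: offset=15 len=1
Fragment 2: offset=0 len=3
Fragment 3: offset=8 len=3
Fragment 4: offset=11 len=4
Gaps: 3-7

Answer: 3-7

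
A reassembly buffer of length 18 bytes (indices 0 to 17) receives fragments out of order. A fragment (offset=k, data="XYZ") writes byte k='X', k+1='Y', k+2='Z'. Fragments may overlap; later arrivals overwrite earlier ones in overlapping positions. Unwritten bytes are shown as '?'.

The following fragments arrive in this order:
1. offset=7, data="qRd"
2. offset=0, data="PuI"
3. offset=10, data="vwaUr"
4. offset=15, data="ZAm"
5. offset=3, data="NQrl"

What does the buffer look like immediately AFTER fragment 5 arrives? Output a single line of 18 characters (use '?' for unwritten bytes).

Answer: PuINQrlqRdvwaUrZAm

Derivation:
Fragment 1: offset=7 data="qRd" -> buffer=???????qRd????????
Fragment 2: offset=0 data="PuI" -> buffer=PuI????qRd????????
Fragment 3: offset=10 data="vwaUr" -> buffer=PuI????qRdvwaUr???
Fragment 4: offset=15 data="ZAm" -> buffer=PuI????qRdvwaUrZAm
Fragment 5: offset=3 data="NQrl" -> buffer=PuINQrlqRdvwaUrZAm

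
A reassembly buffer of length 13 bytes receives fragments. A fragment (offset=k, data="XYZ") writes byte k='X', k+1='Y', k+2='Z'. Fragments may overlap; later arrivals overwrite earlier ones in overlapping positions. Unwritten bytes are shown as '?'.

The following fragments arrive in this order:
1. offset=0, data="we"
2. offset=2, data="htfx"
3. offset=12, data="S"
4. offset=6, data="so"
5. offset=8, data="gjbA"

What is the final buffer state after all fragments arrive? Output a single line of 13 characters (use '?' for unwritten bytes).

Fragment 1: offset=0 data="we" -> buffer=we???????????
Fragment 2: offset=2 data="htfx" -> buffer=wehtfx???????
Fragment 3: offset=12 data="S" -> buffer=wehtfx??????S
Fragment 4: offset=6 data="so" -> buffer=wehtfxso????S
Fragment 5: offset=8 data="gjbA" -> buffer=wehtfxsogjbAS

Answer: wehtfxsogjbAS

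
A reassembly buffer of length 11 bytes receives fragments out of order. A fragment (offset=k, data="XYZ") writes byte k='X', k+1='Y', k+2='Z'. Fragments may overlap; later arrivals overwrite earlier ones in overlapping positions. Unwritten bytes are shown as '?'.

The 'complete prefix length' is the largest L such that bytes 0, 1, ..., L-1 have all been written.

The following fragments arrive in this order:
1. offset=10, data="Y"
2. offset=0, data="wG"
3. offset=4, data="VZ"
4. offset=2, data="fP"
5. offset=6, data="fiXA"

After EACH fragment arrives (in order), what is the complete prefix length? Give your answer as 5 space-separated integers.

Answer: 0 2 2 6 11

Derivation:
Fragment 1: offset=10 data="Y" -> buffer=??????????Y -> prefix_len=0
Fragment 2: offset=0 data="wG" -> buffer=wG????????Y -> prefix_len=2
Fragment 3: offset=4 data="VZ" -> buffer=wG??VZ????Y -> prefix_len=2
Fragment 4: offset=2 data="fP" -> buffer=wGfPVZ????Y -> prefix_len=6
Fragment 5: offset=6 data="fiXA" -> buffer=wGfPVZfiXAY -> prefix_len=11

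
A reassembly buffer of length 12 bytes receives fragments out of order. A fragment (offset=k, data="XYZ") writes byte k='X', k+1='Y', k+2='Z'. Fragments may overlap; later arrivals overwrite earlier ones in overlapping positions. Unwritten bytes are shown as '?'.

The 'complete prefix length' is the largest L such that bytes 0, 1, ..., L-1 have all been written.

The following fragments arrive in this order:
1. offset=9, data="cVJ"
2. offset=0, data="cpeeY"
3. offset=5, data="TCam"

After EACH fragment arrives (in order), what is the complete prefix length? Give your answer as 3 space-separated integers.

Answer: 0 5 12

Derivation:
Fragment 1: offset=9 data="cVJ" -> buffer=?????????cVJ -> prefix_len=0
Fragment 2: offset=0 data="cpeeY" -> buffer=cpeeY????cVJ -> prefix_len=5
Fragment 3: offset=5 data="TCam" -> buffer=cpeeYTCamcVJ -> prefix_len=12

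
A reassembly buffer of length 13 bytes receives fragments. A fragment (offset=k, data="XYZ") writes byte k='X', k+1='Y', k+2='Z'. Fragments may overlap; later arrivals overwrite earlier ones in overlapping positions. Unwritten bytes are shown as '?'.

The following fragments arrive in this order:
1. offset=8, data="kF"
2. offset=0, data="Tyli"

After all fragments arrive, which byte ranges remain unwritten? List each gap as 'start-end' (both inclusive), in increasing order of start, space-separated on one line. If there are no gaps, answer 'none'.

Fragment 1: offset=8 len=2
Fragment 2: offset=0 len=4
Gaps: 4-7 10-12

Answer: 4-7 10-12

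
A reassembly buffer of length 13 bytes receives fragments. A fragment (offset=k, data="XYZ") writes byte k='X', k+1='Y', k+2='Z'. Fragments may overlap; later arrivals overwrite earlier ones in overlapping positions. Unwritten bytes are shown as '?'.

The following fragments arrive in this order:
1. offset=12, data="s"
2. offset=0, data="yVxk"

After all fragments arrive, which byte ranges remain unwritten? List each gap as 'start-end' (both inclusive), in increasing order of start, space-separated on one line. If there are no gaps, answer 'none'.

Fragment 1: offset=12 len=1
Fragment 2: offset=0 len=4
Gaps: 4-11

Answer: 4-11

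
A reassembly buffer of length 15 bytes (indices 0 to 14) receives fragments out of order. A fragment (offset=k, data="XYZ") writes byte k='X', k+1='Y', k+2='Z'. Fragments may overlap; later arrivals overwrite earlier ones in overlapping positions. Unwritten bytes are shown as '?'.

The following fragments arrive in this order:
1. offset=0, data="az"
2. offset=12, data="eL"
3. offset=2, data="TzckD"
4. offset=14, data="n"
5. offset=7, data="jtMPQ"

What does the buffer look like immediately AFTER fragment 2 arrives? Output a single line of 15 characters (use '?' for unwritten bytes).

Answer: az??????????eL?

Derivation:
Fragment 1: offset=0 data="az" -> buffer=az?????????????
Fragment 2: offset=12 data="eL" -> buffer=az??????????eL?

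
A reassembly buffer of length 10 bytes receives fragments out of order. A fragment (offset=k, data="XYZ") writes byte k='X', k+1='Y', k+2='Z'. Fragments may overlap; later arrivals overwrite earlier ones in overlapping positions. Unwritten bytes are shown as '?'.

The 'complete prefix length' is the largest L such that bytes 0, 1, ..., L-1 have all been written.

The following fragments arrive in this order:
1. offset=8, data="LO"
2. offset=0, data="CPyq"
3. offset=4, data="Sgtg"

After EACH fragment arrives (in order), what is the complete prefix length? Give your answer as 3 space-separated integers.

Fragment 1: offset=8 data="LO" -> buffer=????????LO -> prefix_len=0
Fragment 2: offset=0 data="CPyq" -> buffer=CPyq????LO -> prefix_len=4
Fragment 3: offset=4 data="Sgtg" -> buffer=CPyqSgtgLO -> prefix_len=10

Answer: 0 4 10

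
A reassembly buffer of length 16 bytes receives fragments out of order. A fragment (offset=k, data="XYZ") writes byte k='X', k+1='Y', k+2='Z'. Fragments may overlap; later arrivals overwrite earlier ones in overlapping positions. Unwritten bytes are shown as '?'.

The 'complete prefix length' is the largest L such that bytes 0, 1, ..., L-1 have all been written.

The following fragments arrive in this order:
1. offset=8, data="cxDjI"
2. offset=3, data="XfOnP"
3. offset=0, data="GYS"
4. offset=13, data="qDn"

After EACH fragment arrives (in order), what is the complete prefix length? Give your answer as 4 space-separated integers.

Fragment 1: offset=8 data="cxDjI" -> buffer=????????cxDjI??? -> prefix_len=0
Fragment 2: offset=3 data="XfOnP" -> buffer=???XfOnPcxDjI??? -> prefix_len=0
Fragment 3: offset=0 data="GYS" -> buffer=GYSXfOnPcxDjI??? -> prefix_len=13
Fragment 4: offset=13 data="qDn" -> buffer=GYSXfOnPcxDjIqDn -> prefix_len=16

Answer: 0 0 13 16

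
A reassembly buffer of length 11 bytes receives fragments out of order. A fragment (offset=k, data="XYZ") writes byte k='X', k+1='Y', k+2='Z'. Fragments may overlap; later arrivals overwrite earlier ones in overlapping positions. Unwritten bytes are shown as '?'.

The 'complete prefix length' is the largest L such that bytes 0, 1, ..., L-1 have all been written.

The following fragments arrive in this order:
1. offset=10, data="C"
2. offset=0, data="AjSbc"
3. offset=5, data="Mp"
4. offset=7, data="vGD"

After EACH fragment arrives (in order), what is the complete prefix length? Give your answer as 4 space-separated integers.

Fragment 1: offset=10 data="C" -> buffer=??????????C -> prefix_len=0
Fragment 2: offset=0 data="AjSbc" -> buffer=AjSbc?????C -> prefix_len=5
Fragment 3: offset=5 data="Mp" -> buffer=AjSbcMp???C -> prefix_len=7
Fragment 4: offset=7 data="vGD" -> buffer=AjSbcMpvGDC -> prefix_len=11

Answer: 0 5 7 11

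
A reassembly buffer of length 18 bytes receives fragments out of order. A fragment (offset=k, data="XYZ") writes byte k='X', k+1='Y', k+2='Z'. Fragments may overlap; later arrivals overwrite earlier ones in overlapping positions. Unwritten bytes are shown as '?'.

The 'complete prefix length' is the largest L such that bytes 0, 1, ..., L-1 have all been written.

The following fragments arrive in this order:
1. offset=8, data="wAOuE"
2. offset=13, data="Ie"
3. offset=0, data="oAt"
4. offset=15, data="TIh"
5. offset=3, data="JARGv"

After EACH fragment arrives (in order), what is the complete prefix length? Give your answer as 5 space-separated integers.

Fragment 1: offset=8 data="wAOuE" -> buffer=????????wAOuE????? -> prefix_len=0
Fragment 2: offset=13 data="Ie" -> buffer=????????wAOuEIe??? -> prefix_len=0
Fragment 3: offset=0 data="oAt" -> buffer=oAt?????wAOuEIe??? -> prefix_len=3
Fragment 4: offset=15 data="TIh" -> buffer=oAt?????wAOuEIeTIh -> prefix_len=3
Fragment 5: offset=3 data="JARGv" -> buffer=oAtJARGvwAOuEIeTIh -> prefix_len=18

Answer: 0 0 3 3 18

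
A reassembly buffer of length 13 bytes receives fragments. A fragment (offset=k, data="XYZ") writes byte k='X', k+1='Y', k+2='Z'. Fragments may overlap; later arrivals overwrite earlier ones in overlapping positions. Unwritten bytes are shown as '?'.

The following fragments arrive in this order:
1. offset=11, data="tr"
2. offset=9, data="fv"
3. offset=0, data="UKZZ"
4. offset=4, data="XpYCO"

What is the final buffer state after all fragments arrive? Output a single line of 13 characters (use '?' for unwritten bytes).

Fragment 1: offset=11 data="tr" -> buffer=???????????tr
Fragment 2: offset=9 data="fv" -> buffer=?????????fvtr
Fragment 3: offset=0 data="UKZZ" -> buffer=UKZZ?????fvtr
Fragment 4: offset=4 data="XpYCO" -> buffer=UKZZXpYCOfvtr

Answer: UKZZXpYCOfvtr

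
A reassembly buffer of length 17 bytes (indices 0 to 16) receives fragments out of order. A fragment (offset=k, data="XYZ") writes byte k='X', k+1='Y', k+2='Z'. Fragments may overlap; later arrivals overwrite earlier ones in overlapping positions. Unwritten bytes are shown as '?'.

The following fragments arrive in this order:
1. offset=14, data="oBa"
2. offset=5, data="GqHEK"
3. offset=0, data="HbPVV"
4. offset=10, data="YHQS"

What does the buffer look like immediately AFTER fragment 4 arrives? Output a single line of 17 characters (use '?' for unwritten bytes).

Fragment 1: offset=14 data="oBa" -> buffer=??????????????oBa
Fragment 2: offset=5 data="GqHEK" -> buffer=?????GqHEK????oBa
Fragment 3: offset=0 data="HbPVV" -> buffer=HbPVVGqHEK????oBa
Fragment 4: offset=10 data="YHQS" -> buffer=HbPVVGqHEKYHQSoBa

Answer: HbPVVGqHEKYHQSoBa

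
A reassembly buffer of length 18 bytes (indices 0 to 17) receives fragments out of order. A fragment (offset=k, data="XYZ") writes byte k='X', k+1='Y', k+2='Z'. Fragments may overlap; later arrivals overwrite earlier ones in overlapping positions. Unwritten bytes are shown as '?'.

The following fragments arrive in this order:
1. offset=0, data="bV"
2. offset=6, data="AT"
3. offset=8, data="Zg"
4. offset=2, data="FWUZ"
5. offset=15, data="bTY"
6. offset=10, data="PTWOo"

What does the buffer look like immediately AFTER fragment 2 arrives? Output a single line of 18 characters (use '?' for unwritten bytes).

Answer: bV????AT??????????

Derivation:
Fragment 1: offset=0 data="bV" -> buffer=bV????????????????
Fragment 2: offset=6 data="AT" -> buffer=bV????AT??????????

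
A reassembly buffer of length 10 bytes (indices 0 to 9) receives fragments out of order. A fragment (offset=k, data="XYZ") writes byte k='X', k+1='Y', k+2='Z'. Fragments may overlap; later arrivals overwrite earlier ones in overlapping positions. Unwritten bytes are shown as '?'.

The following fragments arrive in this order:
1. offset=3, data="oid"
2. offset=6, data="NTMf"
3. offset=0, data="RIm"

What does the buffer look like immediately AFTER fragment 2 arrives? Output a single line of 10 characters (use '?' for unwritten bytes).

Answer: ???oidNTMf

Derivation:
Fragment 1: offset=3 data="oid" -> buffer=???oid????
Fragment 2: offset=6 data="NTMf" -> buffer=???oidNTMf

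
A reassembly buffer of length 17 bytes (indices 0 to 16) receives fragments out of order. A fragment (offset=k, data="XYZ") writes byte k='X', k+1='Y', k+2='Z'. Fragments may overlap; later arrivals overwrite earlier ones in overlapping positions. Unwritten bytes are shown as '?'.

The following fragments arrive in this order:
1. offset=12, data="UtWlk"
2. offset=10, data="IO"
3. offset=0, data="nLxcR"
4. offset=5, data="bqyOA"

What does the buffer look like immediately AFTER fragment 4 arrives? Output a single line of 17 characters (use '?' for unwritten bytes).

Answer: nLxcRbqyOAIOUtWlk

Derivation:
Fragment 1: offset=12 data="UtWlk" -> buffer=????????????UtWlk
Fragment 2: offset=10 data="IO" -> buffer=??????????IOUtWlk
Fragment 3: offset=0 data="nLxcR" -> buffer=nLxcR?????IOUtWlk
Fragment 4: offset=5 data="bqyOA" -> buffer=nLxcRbqyOAIOUtWlk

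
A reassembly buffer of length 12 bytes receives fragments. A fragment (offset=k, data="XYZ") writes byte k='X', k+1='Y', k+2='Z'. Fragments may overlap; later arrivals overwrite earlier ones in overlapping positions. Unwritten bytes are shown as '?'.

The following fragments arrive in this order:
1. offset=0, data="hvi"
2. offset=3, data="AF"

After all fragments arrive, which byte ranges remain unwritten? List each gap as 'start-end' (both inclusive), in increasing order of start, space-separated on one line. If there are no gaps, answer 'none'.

Fragment 1: offset=0 len=3
Fragment 2: offset=3 len=2
Gaps: 5-11

Answer: 5-11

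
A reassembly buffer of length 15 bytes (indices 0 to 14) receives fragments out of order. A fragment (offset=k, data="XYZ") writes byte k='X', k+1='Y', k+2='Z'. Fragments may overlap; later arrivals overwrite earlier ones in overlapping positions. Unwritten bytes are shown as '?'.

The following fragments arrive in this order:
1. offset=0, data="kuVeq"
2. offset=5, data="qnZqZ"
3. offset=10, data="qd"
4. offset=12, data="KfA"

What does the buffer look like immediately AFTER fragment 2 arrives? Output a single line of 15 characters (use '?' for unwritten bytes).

Answer: kuVeqqnZqZ?????

Derivation:
Fragment 1: offset=0 data="kuVeq" -> buffer=kuVeq??????????
Fragment 2: offset=5 data="qnZqZ" -> buffer=kuVeqqnZqZ?????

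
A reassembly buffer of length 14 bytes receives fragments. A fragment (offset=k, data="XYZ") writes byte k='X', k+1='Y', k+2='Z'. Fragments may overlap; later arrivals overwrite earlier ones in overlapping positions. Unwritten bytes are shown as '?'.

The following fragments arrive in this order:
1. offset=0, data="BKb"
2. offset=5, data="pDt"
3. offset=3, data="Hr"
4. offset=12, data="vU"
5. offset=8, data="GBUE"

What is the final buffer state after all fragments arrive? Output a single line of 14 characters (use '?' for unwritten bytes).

Fragment 1: offset=0 data="BKb" -> buffer=BKb???????????
Fragment 2: offset=5 data="pDt" -> buffer=BKb??pDt??????
Fragment 3: offset=3 data="Hr" -> buffer=BKbHrpDt??????
Fragment 4: offset=12 data="vU" -> buffer=BKbHrpDt????vU
Fragment 5: offset=8 data="GBUE" -> buffer=BKbHrpDtGBUEvU

Answer: BKbHrpDtGBUEvU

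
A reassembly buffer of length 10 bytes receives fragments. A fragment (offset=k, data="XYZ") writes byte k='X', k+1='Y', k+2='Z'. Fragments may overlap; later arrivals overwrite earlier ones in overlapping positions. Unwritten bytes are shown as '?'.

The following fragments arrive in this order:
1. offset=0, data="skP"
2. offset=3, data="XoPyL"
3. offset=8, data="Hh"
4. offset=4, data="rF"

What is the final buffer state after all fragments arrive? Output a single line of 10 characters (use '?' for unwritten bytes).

Answer: skPXrFyLHh

Derivation:
Fragment 1: offset=0 data="skP" -> buffer=skP???????
Fragment 2: offset=3 data="XoPyL" -> buffer=skPXoPyL??
Fragment 3: offset=8 data="Hh" -> buffer=skPXoPyLHh
Fragment 4: offset=4 data="rF" -> buffer=skPXrFyLHh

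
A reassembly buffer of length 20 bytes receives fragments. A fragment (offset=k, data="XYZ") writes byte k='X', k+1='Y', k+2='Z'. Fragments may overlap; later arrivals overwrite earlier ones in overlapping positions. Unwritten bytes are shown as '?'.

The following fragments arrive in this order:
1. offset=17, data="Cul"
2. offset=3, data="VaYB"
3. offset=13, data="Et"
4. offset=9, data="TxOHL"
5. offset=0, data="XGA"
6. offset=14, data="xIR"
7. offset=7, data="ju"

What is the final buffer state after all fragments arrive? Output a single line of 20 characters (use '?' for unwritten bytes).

Answer: XGAVaYBjuTxOHLxIRCul

Derivation:
Fragment 1: offset=17 data="Cul" -> buffer=?????????????????Cul
Fragment 2: offset=3 data="VaYB" -> buffer=???VaYB??????????Cul
Fragment 3: offset=13 data="Et" -> buffer=???VaYB??????Et??Cul
Fragment 4: offset=9 data="TxOHL" -> buffer=???VaYB??TxOHLt??Cul
Fragment 5: offset=0 data="XGA" -> buffer=XGAVaYB??TxOHLt??Cul
Fragment 6: offset=14 data="xIR" -> buffer=XGAVaYB??TxOHLxIRCul
Fragment 7: offset=7 data="ju" -> buffer=XGAVaYBjuTxOHLxIRCul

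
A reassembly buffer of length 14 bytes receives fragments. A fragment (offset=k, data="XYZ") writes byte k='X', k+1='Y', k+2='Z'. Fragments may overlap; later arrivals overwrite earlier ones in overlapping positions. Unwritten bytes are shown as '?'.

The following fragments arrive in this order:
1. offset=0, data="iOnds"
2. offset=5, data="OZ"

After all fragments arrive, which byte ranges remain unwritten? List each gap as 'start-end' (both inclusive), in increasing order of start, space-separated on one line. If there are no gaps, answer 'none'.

Answer: 7-13

Derivation:
Fragment 1: offset=0 len=5
Fragment 2: offset=5 len=2
Gaps: 7-13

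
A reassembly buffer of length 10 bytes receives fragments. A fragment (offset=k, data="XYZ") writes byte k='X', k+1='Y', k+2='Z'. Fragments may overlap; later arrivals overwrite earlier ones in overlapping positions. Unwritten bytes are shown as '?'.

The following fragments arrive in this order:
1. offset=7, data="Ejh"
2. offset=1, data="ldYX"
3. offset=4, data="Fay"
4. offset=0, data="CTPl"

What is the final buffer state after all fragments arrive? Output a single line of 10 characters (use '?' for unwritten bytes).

Answer: CTPlFayEjh

Derivation:
Fragment 1: offset=7 data="Ejh" -> buffer=???????Ejh
Fragment 2: offset=1 data="ldYX" -> buffer=?ldYX??Ejh
Fragment 3: offset=4 data="Fay" -> buffer=?ldYFayEjh
Fragment 4: offset=0 data="CTPl" -> buffer=CTPlFayEjh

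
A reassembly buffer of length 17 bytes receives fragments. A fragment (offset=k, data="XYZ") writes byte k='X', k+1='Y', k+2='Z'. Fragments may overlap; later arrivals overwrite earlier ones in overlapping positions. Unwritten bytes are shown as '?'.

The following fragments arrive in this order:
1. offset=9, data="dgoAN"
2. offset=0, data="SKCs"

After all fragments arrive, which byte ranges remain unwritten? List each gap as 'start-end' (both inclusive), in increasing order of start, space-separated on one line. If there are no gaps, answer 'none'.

Answer: 4-8 14-16

Derivation:
Fragment 1: offset=9 len=5
Fragment 2: offset=0 len=4
Gaps: 4-8 14-16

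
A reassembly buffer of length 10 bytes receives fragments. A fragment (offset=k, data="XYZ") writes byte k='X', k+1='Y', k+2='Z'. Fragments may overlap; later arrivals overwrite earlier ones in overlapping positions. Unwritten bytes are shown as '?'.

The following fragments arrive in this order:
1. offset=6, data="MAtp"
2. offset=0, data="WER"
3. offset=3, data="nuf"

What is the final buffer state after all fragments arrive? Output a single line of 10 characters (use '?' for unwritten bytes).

Answer: WERnufMAtp

Derivation:
Fragment 1: offset=6 data="MAtp" -> buffer=??????MAtp
Fragment 2: offset=0 data="WER" -> buffer=WER???MAtp
Fragment 3: offset=3 data="nuf" -> buffer=WERnufMAtp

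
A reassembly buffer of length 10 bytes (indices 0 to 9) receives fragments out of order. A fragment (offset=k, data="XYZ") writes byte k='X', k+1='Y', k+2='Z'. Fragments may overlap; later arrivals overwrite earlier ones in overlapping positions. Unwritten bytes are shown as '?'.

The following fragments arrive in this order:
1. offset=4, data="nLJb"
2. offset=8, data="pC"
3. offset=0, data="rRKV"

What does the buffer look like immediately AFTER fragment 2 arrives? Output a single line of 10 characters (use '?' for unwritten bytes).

Fragment 1: offset=4 data="nLJb" -> buffer=????nLJb??
Fragment 2: offset=8 data="pC" -> buffer=????nLJbpC

Answer: ????nLJbpC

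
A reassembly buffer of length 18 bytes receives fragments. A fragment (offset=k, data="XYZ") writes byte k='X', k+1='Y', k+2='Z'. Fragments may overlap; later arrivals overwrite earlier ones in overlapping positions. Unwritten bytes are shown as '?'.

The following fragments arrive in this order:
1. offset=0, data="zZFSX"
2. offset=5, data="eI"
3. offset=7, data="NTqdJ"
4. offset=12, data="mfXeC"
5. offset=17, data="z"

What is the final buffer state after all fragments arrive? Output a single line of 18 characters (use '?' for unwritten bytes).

Fragment 1: offset=0 data="zZFSX" -> buffer=zZFSX?????????????
Fragment 2: offset=5 data="eI" -> buffer=zZFSXeI???????????
Fragment 3: offset=7 data="NTqdJ" -> buffer=zZFSXeINTqdJ??????
Fragment 4: offset=12 data="mfXeC" -> buffer=zZFSXeINTqdJmfXeC?
Fragment 5: offset=17 data="z" -> buffer=zZFSXeINTqdJmfXeCz

Answer: zZFSXeINTqdJmfXeCz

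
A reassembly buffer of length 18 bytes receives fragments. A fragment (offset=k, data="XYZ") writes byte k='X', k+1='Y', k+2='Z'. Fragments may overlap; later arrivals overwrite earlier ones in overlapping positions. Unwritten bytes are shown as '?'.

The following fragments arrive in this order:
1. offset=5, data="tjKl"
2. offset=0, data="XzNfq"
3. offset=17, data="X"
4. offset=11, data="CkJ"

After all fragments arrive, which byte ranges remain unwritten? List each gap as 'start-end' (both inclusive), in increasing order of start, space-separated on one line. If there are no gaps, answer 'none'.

Answer: 9-10 14-16

Derivation:
Fragment 1: offset=5 len=4
Fragment 2: offset=0 len=5
Fragment 3: offset=17 len=1
Fragment 4: offset=11 len=3
Gaps: 9-10 14-16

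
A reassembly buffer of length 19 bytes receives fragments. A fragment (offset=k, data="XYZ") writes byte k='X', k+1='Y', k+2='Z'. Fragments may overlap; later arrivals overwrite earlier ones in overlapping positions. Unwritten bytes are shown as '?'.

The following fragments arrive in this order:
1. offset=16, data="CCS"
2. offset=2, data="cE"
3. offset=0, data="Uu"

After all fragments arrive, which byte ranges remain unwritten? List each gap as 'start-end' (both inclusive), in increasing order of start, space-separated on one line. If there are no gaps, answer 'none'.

Fragment 1: offset=16 len=3
Fragment 2: offset=2 len=2
Fragment 3: offset=0 len=2
Gaps: 4-15

Answer: 4-15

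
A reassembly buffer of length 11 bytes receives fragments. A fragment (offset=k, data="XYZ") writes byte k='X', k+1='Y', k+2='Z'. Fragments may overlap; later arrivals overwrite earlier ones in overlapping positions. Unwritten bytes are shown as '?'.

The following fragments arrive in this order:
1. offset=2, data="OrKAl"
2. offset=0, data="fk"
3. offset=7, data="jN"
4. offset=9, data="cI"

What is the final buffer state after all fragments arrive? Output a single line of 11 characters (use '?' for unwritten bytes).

Fragment 1: offset=2 data="OrKAl" -> buffer=??OrKAl????
Fragment 2: offset=0 data="fk" -> buffer=fkOrKAl????
Fragment 3: offset=7 data="jN" -> buffer=fkOrKAljN??
Fragment 4: offset=9 data="cI" -> buffer=fkOrKAljNcI

Answer: fkOrKAljNcI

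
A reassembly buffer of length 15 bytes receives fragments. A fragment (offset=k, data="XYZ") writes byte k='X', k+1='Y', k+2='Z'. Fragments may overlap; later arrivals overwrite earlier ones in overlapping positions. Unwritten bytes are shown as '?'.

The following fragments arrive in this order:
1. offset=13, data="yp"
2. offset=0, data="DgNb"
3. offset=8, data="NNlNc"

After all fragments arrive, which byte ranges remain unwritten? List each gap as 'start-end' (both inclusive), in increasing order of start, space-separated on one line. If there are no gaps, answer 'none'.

Answer: 4-7

Derivation:
Fragment 1: offset=13 len=2
Fragment 2: offset=0 len=4
Fragment 3: offset=8 len=5
Gaps: 4-7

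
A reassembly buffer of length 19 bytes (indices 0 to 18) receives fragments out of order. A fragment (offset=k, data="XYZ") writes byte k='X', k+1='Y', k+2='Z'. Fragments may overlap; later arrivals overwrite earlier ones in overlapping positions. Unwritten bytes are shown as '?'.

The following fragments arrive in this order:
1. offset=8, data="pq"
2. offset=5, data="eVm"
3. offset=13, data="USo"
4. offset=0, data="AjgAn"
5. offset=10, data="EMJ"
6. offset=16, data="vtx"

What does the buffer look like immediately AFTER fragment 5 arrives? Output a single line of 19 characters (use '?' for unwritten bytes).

Fragment 1: offset=8 data="pq" -> buffer=????????pq?????????
Fragment 2: offset=5 data="eVm" -> buffer=?????eVmpq?????????
Fragment 3: offset=13 data="USo" -> buffer=?????eVmpq???USo???
Fragment 4: offset=0 data="AjgAn" -> buffer=AjgAneVmpq???USo???
Fragment 5: offset=10 data="EMJ" -> buffer=AjgAneVmpqEMJUSo???

Answer: AjgAneVmpqEMJUSo???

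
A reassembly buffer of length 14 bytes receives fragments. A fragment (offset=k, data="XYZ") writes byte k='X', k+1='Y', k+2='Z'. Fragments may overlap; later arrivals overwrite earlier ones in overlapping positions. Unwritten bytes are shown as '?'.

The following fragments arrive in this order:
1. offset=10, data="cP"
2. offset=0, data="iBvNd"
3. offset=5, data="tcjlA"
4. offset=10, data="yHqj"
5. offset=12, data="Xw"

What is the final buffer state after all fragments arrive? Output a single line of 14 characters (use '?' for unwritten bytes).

Fragment 1: offset=10 data="cP" -> buffer=??????????cP??
Fragment 2: offset=0 data="iBvNd" -> buffer=iBvNd?????cP??
Fragment 3: offset=5 data="tcjlA" -> buffer=iBvNdtcjlAcP??
Fragment 4: offset=10 data="yHqj" -> buffer=iBvNdtcjlAyHqj
Fragment 5: offset=12 data="Xw" -> buffer=iBvNdtcjlAyHXw

Answer: iBvNdtcjlAyHXw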